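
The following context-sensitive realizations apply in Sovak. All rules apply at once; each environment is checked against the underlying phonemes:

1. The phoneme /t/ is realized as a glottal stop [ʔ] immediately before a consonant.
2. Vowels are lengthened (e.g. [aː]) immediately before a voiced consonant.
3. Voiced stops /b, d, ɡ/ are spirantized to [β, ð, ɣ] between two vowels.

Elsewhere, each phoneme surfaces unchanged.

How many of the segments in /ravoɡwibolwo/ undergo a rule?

Segments that undergo a rule: /a/ → [aː] (rule 2); /o/ → [oː] (rule 2); /i/ → [iː] (rule 2); /b/ → [β] (rule 3); /o/ → [oː] (rule 2).
All other segments surface unchanged.

5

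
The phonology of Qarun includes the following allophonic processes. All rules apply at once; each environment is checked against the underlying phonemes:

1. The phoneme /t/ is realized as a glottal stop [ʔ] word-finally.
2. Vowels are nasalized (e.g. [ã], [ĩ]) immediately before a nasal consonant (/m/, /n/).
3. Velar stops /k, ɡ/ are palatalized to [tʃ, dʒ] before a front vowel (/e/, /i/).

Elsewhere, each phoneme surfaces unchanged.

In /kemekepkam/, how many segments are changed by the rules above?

Segments that undergo a rule: /k/ → [tʃ] (rule 3); /e/ → [ẽ] (rule 2); /k/ → [tʃ] (rule 3); /a/ → [ã] (rule 2).
All other segments surface unchanged.

4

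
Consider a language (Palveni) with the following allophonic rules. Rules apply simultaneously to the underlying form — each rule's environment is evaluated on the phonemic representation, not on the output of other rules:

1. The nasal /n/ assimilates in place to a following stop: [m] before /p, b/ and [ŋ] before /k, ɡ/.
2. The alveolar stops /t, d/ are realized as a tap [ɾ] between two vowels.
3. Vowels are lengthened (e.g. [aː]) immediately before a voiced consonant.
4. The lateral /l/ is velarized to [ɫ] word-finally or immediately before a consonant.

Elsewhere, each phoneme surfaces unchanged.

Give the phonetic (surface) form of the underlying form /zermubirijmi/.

/z/ stays [z].
/e/ (between /z/ and /r/) occurs before a voiced consonant → [eː] by rule 3.
/r/ (between /e/ and /m/) is unaffected → [r].
/m/ (between /r/ and /u/) is unaffected → [m].
Rule 3 applies to /u/ (between /m/ and /b/: before a voiced consonant) → [uː].
/b/ (between /u/ and /i/): no rule targets it → [b].
/i/ (between /b/ and /r/) occurs before a voiced consonant → [iː] by rule 3.
/r/ (between /i/ and /i/) is unaffected → [r].
/i/ (between /r/ and /j/): before a voiced consonant, so rule 3 applies → [iː].
/j/ — not in any rule's target class → [j].
/m/ (between /j/ and /i/): no rule targets it → [m].
/i/ (word-final) is in the target of rule 3 but the environment (before a voiced consonant) is not met → [i].

[zeːrmuːbiːriːjmi]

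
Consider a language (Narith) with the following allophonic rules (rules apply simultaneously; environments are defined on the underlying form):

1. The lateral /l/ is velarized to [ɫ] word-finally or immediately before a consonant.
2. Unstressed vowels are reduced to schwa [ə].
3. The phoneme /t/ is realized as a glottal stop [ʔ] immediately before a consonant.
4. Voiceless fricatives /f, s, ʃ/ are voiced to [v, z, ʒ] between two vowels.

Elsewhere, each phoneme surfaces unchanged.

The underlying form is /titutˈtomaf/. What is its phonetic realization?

/t/ (word-initial): rule 3 targets it, but not immediately before a consonant → unchanged [t].
/i/ — between /t/ and /t/, in an unstressed syllable — surfaces as [ə] (rule 2).
/t/ (between /i/ and /u/) is in the target of rule 3 but the environment (immediately before a consonant) is not met → [t].
Rule 2 applies to /u/ (between /t/ and /t/: in an unstressed syllable) → [ə].
/t/ (between /u/ and /t/) occurs immediately before a consonant → [ʔ] by rule 3.
/t/ (between /t/ and /o/) is in the target of rule 3 but the environment (immediately before a consonant) is not met → [t].
/o/ (between /t/ and /m/): rule 2 targets it, but not in an unstressed syllable → unchanged [o].
/m/ (between /o/ and /a/) is unaffected → [m].
/a/ (between /m/ and /f/): in an unstressed syllable, so rule 2 applies → [ə].
/f/ — word-final; rule 4 does not apply here → [f].

[tətəʔˈtoməf]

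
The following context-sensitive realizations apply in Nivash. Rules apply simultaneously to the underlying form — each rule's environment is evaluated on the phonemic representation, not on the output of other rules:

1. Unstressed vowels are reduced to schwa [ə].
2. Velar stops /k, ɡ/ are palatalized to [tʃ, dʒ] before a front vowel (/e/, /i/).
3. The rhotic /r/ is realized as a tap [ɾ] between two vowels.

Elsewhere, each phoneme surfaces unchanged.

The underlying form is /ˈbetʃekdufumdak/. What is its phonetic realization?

/b/ stays [b].
/e/ (between /b/ and /t/): rule 1 targets it, but not in an unstressed syllable → unchanged [e].
/t/ stays [t].
/ʃ/ — not in any rule's target class → [ʃ].
/e/ meets the environment for rule 1 (in an unstressed syllable) → [ə].
/k/ (between /e/ and /d/) is in the target of rule 2 but the environment (before a front vowel) is not met → [k].
/d/ stays [d].
/u/ — between /d/ and /f/, in an unstressed syllable — surfaces as [ə] (rule 1).
/f/ (between /u/ and /u/) is unaffected → [f].
Rule 1 applies to /u/ (between /f/ and /m/: in an unstressed syllable) → [ə].
/m/ — not in any rule's target class → [m].
/d/ stays [d].
/a/ — between /d/ and /k/, in an unstressed syllable — surfaces as [ə] (rule 1).
/k/ — word-final; rule 2 does not apply here → [k].

[ˈbetʃəkdəfəmdək]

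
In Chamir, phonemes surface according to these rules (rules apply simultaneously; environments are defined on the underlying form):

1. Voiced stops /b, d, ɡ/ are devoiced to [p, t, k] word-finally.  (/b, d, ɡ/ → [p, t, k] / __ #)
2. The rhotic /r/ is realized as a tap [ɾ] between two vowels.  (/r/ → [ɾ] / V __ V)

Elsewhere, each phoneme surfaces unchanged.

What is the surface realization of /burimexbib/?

/b/ (word-initial) fails the environment for rule 1, so it stays [b].
/u/ (between /b/ and /r/) is unaffected → [u].
/r/ (between /u/ and /i/) occurs between two vowels → [ɾ] by rule 2.
/i/ (between /r/ and /m/) is unaffected → [i].
/m/ (between /i/ and /e/): no rule targets it → [m].
/e/ (between /m/ and /x/): no rule targets it → [e].
/x/ (between /e/ and /b/) is unaffected → [x].
/b/ (between /x/ and /i/) is in the target of rule 1 but the environment (word-finally) is not met → [b].
/i/ stays [i].
/b/ (word-final) occurs word-finally → [p] by rule 1.

[buɾimexbip]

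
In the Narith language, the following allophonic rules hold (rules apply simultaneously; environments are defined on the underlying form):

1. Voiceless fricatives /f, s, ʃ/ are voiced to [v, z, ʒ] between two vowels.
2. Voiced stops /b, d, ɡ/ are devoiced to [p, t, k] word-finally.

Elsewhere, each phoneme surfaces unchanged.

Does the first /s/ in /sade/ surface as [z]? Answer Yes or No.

No

/s/ (word-initial) fails the environment for rule 1, so it stays [s].
The actual realization is [s], not [z].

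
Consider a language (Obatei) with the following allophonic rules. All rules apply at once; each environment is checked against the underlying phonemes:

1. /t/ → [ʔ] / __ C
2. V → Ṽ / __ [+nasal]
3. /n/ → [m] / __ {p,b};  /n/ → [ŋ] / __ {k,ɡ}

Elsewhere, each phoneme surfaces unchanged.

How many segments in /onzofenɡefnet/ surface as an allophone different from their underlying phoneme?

3

Segments that undergo a rule: /o/ → [õ] (rule 2); /e/ → [ẽ] (rule 2); /n/ → [ŋ] (rule 3).
All other segments surface unchanged.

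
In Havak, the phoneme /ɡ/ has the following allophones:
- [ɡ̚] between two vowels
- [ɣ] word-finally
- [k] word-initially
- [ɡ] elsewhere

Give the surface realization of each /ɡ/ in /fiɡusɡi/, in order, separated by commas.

Occurrence 1 (position 3): between two vowels → [ɡ̚].
Occurrence 2 (position 6): no conditioning environment matches → elsewhere allophone [ɡ].

[ɡ̚], [ɡ]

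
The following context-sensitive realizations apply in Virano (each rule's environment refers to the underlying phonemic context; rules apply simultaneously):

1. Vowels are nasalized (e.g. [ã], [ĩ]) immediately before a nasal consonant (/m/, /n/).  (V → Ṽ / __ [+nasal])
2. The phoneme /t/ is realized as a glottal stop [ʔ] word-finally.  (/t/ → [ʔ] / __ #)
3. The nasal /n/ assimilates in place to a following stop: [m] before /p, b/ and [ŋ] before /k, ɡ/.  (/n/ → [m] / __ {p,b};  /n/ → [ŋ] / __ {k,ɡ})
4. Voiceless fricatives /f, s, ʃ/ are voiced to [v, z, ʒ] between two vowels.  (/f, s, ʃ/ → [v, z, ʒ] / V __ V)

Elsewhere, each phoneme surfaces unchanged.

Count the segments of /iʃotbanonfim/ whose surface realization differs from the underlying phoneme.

Segments that undergo a rule: /ʃ/ → [ʒ] (rule 4); /a/ → [ã] (rule 1); /o/ → [õ] (rule 1); /i/ → [ĩ] (rule 1).
All other segments surface unchanged.

4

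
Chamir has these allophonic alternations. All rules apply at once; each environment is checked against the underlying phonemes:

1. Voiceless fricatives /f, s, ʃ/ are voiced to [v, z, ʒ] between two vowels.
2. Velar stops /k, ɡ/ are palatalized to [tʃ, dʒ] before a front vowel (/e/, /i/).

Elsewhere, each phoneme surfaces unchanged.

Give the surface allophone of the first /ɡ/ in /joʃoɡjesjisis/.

[ɡ]

/ɡ/ (between /o/ and /j/): rule 2 targets it, but not before a front vowel → unchanged [ɡ].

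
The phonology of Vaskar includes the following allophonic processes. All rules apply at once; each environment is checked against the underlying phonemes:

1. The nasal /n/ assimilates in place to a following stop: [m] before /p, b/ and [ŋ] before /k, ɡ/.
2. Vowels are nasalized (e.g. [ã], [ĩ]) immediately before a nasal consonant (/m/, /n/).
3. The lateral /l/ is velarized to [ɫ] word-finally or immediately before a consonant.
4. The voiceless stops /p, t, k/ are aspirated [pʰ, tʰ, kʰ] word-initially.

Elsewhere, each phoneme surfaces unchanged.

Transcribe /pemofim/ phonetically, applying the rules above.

Rule 4 applies to /p/ (word-initial: word-initially) → [pʰ].
/e/ (between /p/ and /m/) occurs before a nasal consonant → [ẽ] by rule 2.
/m/ — not in any rule's target class → [m].
/o/ — between /m/ and /f/; rule 2 does not apply here → [o].
/f/ (between /o/ and /i/) is unaffected → [f].
/i/ (between /f/ and /m/) occurs before a nasal consonant → [ĩ] by rule 2.
/m/ — not in any rule's target class → [m].

[pʰẽmofĩm]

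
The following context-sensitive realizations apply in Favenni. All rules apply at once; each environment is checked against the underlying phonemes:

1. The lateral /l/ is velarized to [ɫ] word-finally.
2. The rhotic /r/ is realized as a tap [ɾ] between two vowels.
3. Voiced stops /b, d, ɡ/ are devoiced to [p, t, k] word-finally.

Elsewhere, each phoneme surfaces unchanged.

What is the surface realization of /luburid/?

/l/ (word-initial) fails the environment for rule 1, so it stays [l].
/u/ stays [u].
/b/ (between /u/ and /u/) is in the target of rule 3 but the environment (word-finally) is not met → [b].
/u/ — not in any rule's target class → [u].
Rule 2 applies to /r/ (between /u/ and /i/: between two vowels) → [ɾ].
/i/ — not in any rule's target class → [i].
/d/ meets the environment for rule 3 (word-finally) → [t].

[lubuɾit]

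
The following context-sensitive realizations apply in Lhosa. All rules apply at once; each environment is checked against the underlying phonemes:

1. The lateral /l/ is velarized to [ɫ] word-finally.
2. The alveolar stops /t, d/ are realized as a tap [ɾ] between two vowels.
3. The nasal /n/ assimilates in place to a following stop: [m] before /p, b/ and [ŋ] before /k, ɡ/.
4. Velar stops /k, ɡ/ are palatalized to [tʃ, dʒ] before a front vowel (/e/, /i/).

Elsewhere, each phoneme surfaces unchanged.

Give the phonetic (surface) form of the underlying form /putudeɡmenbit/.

[puɾuɾeɡmembit]

/p/ (word-initial) is unaffected → [p].
/u/ (between /p/ and /t/): no rule targets it → [u].
Rule 2 applies to /t/ (between /u/ and /u/: between two vowels) → [ɾ].
/u/ (between /t/ and /d/): no rule targets it → [u].
/d/ (between /u/ and /e/): between two vowels, so rule 2 applies → [ɾ].
/e/ (between /d/ and /ɡ/): no rule targets it → [e].
/ɡ/ — between /e/ and /m/; rule 4 does not apply here → [ɡ].
/m/ (between /ɡ/ and /e/): no rule targets it → [m].
/e/ stays [e].
/n/ (between /e/ and /b/) occurs before a labial or velar stop → [m] by rule 3.
/b/ (between /n/ and /i/): no rule targets it → [b].
/i/ (between /b/ and /t/) is unaffected → [i].
/t/ (word-final) fails the environment for rule 2, so it stays [t].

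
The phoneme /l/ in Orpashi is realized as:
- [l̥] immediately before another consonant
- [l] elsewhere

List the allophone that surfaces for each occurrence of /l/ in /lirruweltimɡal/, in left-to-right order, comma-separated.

[l], [l̥], [l]

Occurrence 1 (position 1): no conditioning environment matches → elsewhere allophone [l].
Occurrence 2 (position 8): immediately before another consonant → [l̥].
Occurrence 3 (position 14): no conditioning environment matches → elsewhere allophone [l].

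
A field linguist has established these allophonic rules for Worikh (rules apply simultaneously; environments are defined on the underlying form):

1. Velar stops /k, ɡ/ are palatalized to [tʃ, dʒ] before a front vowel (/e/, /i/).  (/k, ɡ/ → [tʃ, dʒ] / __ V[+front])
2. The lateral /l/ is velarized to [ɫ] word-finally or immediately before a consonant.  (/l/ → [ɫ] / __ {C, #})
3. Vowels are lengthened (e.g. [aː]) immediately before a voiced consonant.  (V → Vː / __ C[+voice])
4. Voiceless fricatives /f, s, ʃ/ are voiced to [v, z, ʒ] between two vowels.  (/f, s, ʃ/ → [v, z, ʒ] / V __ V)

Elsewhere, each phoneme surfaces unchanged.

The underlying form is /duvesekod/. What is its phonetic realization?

[duːvezekoːd]

/u/ — between /d/ and /v/, before a voiced consonant — surfaces as [uː] (rule 3).
/e/ — between /v/ and /s/; rule 3 does not apply here → [e].
/s/ (between /e/ and /e/): between two vowels, so rule 4 applies → [z].
/e/ (between /s/ and /k/) is in the target of rule 3 but the environment (before a voiced consonant) is not met → [e].
/k/ (between /e/ and /o/): rule 1 targets it, but not before a front vowel → unchanged [k].
/o/ — between /k/ and /d/, before a voiced consonant — surfaces as [oː] (rule 3).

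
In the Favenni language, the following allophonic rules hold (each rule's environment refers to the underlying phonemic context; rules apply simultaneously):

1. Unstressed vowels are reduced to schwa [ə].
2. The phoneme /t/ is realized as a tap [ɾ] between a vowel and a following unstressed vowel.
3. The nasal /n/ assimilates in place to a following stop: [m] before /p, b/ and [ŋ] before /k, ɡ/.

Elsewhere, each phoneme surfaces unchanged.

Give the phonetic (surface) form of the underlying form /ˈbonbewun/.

[ˈbombəwən]

/b/ (word-initial): no rule targets it → [b].
/o/ (between /b/ and /n/) fails the environment for rule 1, so it stays [o].
/n/ (between /o/ and /b/) occurs before a labial or velar stop → [m] by rule 3.
/b/ (between /n/ and /e/) is unaffected → [b].
/e/ (between /b/ and /w/): in an unstressed syllable, so rule 1 applies → [ə].
/w/ (between /e/ and /u/) is unaffected → [w].
/u/ — between /w/ and /n/, in an unstressed syllable — surfaces as [ə] (rule 1).
/n/ (word-final) fails the environment for rule 3, so it stays [n].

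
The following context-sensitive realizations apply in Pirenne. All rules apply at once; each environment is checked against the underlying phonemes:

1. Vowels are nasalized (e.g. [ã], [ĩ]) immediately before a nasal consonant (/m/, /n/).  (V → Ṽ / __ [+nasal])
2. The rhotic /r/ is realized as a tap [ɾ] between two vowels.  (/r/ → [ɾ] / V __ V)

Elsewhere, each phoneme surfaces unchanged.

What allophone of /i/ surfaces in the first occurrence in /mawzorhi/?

/i/ (word-final) fails the environment for rule 1, so it stays [i].

[i]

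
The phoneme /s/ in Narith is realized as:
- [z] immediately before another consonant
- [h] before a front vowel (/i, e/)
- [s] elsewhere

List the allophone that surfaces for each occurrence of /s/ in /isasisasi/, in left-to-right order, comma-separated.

Occurrence 1 (position 2): no conditioning environment matches → elsewhere allophone [s].
Occurrence 2 (position 4): before a front vowel (/i, e/) → [h].
Occurrence 3 (position 6): no conditioning environment matches → elsewhere allophone [s].
Occurrence 4 (position 8): before a front vowel (/i, e/) → [h].

[s], [h], [s], [h]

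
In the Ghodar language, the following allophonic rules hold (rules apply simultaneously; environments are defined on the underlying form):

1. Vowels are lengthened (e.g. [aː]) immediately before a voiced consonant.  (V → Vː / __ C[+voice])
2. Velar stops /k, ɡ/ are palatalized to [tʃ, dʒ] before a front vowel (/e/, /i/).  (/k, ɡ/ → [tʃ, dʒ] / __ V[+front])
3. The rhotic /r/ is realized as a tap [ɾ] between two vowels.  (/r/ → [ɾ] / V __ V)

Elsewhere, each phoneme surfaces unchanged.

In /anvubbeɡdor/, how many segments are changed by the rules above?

Segments that undergo a rule: /a/ → [aː] (rule 1); /u/ → [uː] (rule 1); /e/ → [eː] (rule 1); /o/ → [oː] (rule 1).
All other segments surface unchanged.

4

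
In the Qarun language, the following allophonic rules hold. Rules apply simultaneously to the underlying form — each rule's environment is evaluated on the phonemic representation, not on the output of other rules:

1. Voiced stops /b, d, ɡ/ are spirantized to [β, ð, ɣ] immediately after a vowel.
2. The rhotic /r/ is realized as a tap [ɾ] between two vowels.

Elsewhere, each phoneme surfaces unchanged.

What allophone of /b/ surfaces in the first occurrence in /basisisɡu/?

/b/ — word-initial; rule 1 does not apply here → [b].

[b]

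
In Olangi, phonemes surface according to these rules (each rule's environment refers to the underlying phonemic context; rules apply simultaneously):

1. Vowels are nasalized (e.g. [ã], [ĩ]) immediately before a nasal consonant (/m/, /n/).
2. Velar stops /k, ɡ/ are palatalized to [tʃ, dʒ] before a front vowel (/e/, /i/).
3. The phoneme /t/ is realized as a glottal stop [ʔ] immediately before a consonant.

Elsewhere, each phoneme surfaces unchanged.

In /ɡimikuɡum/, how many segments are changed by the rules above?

Segments that undergo a rule: /ɡ/ → [dʒ] (rule 2); /i/ → [ĩ] (rule 1); /u/ → [ũ] (rule 1).
All other segments surface unchanged.

3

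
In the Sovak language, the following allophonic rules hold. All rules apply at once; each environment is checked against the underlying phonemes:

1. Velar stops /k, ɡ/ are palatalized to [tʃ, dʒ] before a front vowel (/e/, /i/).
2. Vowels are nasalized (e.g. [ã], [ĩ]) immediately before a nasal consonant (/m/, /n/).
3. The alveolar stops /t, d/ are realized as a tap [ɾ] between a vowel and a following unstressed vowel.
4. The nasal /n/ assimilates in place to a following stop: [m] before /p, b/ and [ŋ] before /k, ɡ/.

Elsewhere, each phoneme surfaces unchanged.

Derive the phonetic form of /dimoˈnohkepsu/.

/d/ — word-initial; rule 3 does not apply here → [d].
Rule 2 applies to /i/ (between /d/ and /m/: before a nasal consonant) → [ĩ].
/m/ (between /i/ and /o/) is unaffected → [m].
/o/ (between /m/ and /n/) occurs before a nasal consonant → [õ] by rule 2.
/n/ — between /o/ and /o/; rule 4 does not apply here → [n].
/o/ (between /n/ and /h/) fails the environment for rule 2, so it stays [o].
/h/ (between /o/ and /k/) is unaffected → [h].
Rule 1 applies to /k/ (between /h/ and /e/: before a front vowel) → [tʃ].
/e/ (between /k/ and /p/) fails the environment for rule 2, so it stays [e].
/p/ stays [p].
/s/ — not in any rule's target class → [s].
/u/ — word-final; rule 2 does not apply here → [u].

[dĩmõˈnohtʃepsu]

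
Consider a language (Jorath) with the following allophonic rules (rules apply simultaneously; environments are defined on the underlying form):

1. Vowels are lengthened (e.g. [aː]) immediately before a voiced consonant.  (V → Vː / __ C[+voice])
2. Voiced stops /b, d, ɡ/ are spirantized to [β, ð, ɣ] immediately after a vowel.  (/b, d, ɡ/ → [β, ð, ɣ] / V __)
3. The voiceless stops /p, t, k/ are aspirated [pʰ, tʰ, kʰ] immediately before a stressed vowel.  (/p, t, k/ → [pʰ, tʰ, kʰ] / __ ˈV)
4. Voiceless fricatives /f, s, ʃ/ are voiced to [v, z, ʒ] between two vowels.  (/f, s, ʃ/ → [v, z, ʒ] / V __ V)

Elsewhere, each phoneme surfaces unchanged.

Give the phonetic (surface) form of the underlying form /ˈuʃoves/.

/u/ (word-initial): rule 1 targets it, but not before a voiced consonant → unchanged [u].
/ʃ/ (between /u/ and /o/): between two vowels, so rule 4 applies → [ʒ].
/o/ — between /ʃ/ and /v/, before a voiced consonant — surfaces as [oː] (rule 1).
/v/ (between /o/ and /e/) is unaffected → [v].
/e/ — between /v/ and /s/; rule 1 does not apply here → [e].
/s/ — word-final; rule 4 does not apply here → [s].

[ˈuʒoːves]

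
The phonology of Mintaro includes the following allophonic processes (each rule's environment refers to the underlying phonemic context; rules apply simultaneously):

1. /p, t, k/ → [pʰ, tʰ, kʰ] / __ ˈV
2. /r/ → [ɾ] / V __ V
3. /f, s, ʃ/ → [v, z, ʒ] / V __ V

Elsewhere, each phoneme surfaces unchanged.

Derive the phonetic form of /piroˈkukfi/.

[piɾoˈkʰukfi]

/p/ (word-initial) is in the target of rule 1 but the environment (immediately before a stressed vowel) is not met → [p].
/i/ (between /p/ and /r/): no rule targets it → [i].
/r/ (between /i/ and /o/): between two vowels, so rule 2 applies → [ɾ].
/o/ stays [o].
/k/ meets the environment for rule 1 (immediately before a stressed vowel) → [kʰ].
/u/ (between /k/ and /k/) is unaffected → [u].
/k/ (between /u/ and /f/) fails the environment for rule 1, so it stays [k].
/f/ (between /k/ and /i/) is in the target of rule 3 but the environment (between two vowels) is not met → [f].
/i/ (word-final) is unaffected → [i].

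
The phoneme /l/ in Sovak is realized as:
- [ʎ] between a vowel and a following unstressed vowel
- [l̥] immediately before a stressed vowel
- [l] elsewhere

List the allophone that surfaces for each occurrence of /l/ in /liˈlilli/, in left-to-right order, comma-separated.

Occurrence 1 (position 1): no conditioning environment matches → elsewhere allophone [l].
Occurrence 2 (position 3): immediately before a stressed vowel → [l̥].
Occurrence 3 (position 5): no conditioning environment matches → elsewhere allophone [l].
Occurrence 4 (position 6): no conditioning environment matches → elsewhere allophone [l].

[l], [l̥], [l], [l]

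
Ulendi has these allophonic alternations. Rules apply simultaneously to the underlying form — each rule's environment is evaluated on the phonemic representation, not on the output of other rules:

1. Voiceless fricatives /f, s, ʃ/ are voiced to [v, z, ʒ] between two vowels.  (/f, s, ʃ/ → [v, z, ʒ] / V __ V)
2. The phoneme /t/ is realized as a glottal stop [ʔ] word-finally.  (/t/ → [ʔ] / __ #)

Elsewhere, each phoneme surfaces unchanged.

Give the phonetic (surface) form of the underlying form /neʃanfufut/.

[neʒanfuvuʔ]

/n/ stays [n].
/e/ (between /n/ and /ʃ/): no rule targets it → [e].
/ʃ/ — between /e/ and /a/, between two vowels — surfaces as [ʒ] (rule 1).
/a/ stays [a].
/n/ — not in any rule's target class → [n].
/f/ — between /n/ and /u/; rule 1 does not apply here → [f].
/u/ stays [u].
/f/ — between /u/ and /u/, between two vowels — surfaces as [v] (rule 1).
/u/ stays [u].
Rule 2 applies to /t/ (word-final: word-finally) → [ʔ].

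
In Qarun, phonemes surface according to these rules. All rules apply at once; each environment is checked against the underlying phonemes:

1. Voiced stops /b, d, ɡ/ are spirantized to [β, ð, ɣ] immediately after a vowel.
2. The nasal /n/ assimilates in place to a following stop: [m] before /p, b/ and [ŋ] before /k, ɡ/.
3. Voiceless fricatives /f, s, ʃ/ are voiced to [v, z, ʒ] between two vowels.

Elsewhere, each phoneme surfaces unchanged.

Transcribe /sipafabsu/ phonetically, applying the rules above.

/s/ (word-initial) fails the environment for rule 3, so it stays [s].
/f/ — between /a/ and /a/, between two vowels — surfaces as [v] (rule 3).
/b/ meets the environment for rule 1 (immediately after a vowel) → [β].
/s/ — between /b/ and /u/; rule 3 does not apply here → [s].

[sipavaβsu]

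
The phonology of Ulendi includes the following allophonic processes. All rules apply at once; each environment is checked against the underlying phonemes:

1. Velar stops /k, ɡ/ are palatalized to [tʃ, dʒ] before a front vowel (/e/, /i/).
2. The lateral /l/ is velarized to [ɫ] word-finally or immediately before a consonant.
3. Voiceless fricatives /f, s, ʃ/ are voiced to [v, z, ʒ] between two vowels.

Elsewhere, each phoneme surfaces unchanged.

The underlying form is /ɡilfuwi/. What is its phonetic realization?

[dʒiɫfuwi]

/ɡ/ — word-initial, before a front vowel — surfaces as [dʒ] (rule 1).
/l/ (between /i/ and /f/) occurs word-finally or immediately before a consonant → [ɫ] by rule 2.
/f/ (between /l/ and /u/): rule 3 targets it, but not between two vowels → unchanged [f].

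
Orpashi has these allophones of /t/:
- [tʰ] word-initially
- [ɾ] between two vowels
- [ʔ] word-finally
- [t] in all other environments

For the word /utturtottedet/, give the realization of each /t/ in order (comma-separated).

[t], [t], [t], [t], [t], [ʔ]

Occurrence 1 (position 2): no conditioning environment matches → elsewhere allophone [t].
Occurrence 2 (position 3): no conditioning environment matches → elsewhere allophone [t].
Occurrence 3 (position 6): no conditioning environment matches → elsewhere allophone [t].
Occurrence 4 (position 8): no conditioning environment matches → elsewhere allophone [t].
Occurrence 5 (position 9): no conditioning environment matches → elsewhere allophone [t].
Occurrence 6 (position 13): word-finally → [ʔ].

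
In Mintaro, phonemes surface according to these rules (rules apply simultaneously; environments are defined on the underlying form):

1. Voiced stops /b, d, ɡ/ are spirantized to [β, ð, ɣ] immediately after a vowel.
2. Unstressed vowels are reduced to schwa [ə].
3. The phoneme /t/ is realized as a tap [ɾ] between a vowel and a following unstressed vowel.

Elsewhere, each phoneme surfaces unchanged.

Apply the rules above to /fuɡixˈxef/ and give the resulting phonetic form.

[fəɣəxˈxef]

/u/ — between /f/ and /ɡ/, in an unstressed syllable — surfaces as [ə] (rule 2).
/ɡ/ meets the environment for rule 1 (immediately after a vowel) → [ɣ].
/i/ meets the environment for rule 2 (in an unstressed syllable) → [ə].
/e/ (between /x/ and /f/): rule 2 targets it, but not in an unstressed syllable → unchanged [e].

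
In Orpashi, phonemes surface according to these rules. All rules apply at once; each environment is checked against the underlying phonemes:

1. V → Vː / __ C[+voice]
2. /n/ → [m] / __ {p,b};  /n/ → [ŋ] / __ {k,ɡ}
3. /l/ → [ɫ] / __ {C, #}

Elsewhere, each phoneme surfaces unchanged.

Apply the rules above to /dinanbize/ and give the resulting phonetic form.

[diːnaːmbiːze]

/d/ — not in any rule's target class → [d].
/i/ (between /d/ and /n/): before a voiced consonant, so rule 1 applies → [iː].
/n/ (between /i/ and /a/): rule 2 targets it, but not before a labial or velar stop → unchanged [n].
/a/ (between /n/ and /n/) occurs before a voiced consonant → [aː] by rule 1.
/n/ (between /a/ and /b/): before a labial or velar stop, so rule 2 applies → [m].
/b/ — not in any rule's target class → [b].
/i/ — between /b/ and /z/, before a voiced consonant — surfaces as [iː] (rule 1).
/z/ — not in any rule's target class → [z].
/e/ (word-final) is in the target of rule 1 but the environment (before a voiced consonant) is not met → [e].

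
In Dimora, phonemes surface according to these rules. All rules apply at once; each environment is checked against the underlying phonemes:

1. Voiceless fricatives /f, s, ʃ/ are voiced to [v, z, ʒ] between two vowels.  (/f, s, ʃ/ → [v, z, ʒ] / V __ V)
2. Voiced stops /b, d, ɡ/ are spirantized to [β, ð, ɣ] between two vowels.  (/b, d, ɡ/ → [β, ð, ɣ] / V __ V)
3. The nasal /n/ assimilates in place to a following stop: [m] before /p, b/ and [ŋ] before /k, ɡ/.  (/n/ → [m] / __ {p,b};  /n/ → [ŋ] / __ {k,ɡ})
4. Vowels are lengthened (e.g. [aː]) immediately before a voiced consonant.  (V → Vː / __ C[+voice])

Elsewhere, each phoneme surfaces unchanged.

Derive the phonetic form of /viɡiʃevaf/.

[viːɣiʒeːvaf]

/v/ (word-initial): no rule targets it → [v].
/i/ (between /v/ and /ɡ/): before a voiced consonant, so rule 4 applies → [iː].
/ɡ/ — between /i/ and /i/, between two vowels — surfaces as [ɣ] (rule 2).
/i/ (between /ɡ/ and /ʃ/) is in the target of rule 4 but the environment (before a voiced consonant) is not met → [i].
/ʃ/ (between /i/ and /e/) occurs between two vowels → [ʒ] by rule 1.
/e/ meets the environment for rule 4 (before a voiced consonant) → [eː].
/v/ — not in any rule's target class → [v].
/a/ — between /v/ and /f/; rule 4 does not apply here → [a].
/f/ — word-final; rule 1 does not apply here → [f].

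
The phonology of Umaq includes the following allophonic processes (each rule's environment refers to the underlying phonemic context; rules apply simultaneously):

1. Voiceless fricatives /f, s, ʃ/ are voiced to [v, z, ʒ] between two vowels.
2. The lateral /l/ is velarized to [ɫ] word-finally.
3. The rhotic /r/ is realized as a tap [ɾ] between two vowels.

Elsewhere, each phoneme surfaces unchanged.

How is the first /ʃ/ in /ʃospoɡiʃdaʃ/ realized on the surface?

/ʃ/ — word-initial; rule 1 does not apply here → [ʃ].

[ʃ]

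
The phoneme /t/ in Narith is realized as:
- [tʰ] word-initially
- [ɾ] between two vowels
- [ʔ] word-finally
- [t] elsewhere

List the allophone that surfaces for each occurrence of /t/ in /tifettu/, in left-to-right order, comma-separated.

[tʰ], [t], [t]

Occurrence 1 (position 1): word-initially → [tʰ].
Occurrence 2 (position 5): no conditioning environment matches → elsewhere allophone [t].
Occurrence 3 (position 6): no conditioning environment matches → elsewhere allophone [t].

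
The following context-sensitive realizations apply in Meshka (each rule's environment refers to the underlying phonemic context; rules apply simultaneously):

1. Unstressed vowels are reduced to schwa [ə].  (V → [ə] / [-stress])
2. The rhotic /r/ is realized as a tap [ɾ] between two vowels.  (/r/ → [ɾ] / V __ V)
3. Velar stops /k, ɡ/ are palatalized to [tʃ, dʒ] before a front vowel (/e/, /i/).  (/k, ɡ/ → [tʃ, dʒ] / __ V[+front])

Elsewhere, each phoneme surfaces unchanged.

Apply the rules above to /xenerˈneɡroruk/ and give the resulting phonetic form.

[xənərˈneɡrəɾək]

/x/ (word-initial): no rule targets it → [x].
/e/ — between /x/ and /n/, in an unstressed syllable — surfaces as [ə] (rule 1).
/n/ — not in any rule's target class → [n].
/e/ (between /n/ and /r/) occurs in an unstressed syllable → [ə] by rule 1.
/r/ (between /e/ and /n/) fails the environment for rule 2, so it stays [r].
/n/ — not in any rule's target class → [n].
/e/ (between /n/ and /ɡ/) is in the target of rule 1 but the environment (in an unstressed syllable) is not met → [e].
/ɡ/ — between /e/ and /r/; rule 3 does not apply here → [ɡ].
/r/ — between /ɡ/ and /o/; rule 2 does not apply here → [r].
Rule 1 applies to /o/ (between /r/ and /r/: in an unstressed syllable) → [ə].
/r/ — between /o/ and /u/, between two vowels — surfaces as [ɾ] (rule 2).
/u/ (between /r/ and /k/) occurs in an unstressed syllable → [ə] by rule 1.
/k/ (word-final) is in the target of rule 3 but the environment (before a front vowel) is not met → [k].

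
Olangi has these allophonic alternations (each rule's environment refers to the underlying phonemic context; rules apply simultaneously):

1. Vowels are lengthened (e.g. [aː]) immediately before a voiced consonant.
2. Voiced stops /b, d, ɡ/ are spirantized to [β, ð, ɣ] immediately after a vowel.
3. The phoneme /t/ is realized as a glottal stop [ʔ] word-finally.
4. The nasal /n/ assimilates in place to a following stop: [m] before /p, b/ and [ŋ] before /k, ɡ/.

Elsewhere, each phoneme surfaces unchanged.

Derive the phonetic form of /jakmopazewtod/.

/j/ stays [j].
/a/ (between /j/ and /k/) is in the target of rule 1 but the environment (before a voiced consonant) is not met → [a].
/k/ — not in any rule's target class → [k].
/m/ (between /k/ and /o/) is unaffected → [m].
/o/ (between /m/ and /p/) is in the target of rule 1 but the environment (before a voiced consonant) is not met → [o].
/p/ (between /o/ and /a/): no rule targets it → [p].
/a/ (between /p/ and /z/): before a voiced consonant, so rule 1 applies → [aː].
/z/ — not in any rule's target class → [z].
Rule 1 applies to /e/ (between /z/ and /w/: before a voiced consonant) → [eː].
/w/ — not in any rule's target class → [w].
/t/ (between /w/ and /o/): rule 3 targets it, but not word-finally → unchanged [t].
/o/ (between /t/ and /d/) occurs before a voiced consonant → [oː] by rule 1.
/d/ meets the environment for rule 2 (immediately after a vowel) → [ð].

[jakmopaːzeːwtoːð]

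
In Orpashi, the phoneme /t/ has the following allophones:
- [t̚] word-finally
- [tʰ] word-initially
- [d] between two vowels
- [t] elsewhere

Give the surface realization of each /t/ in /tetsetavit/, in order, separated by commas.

Occurrence 1 (position 1): word-initially → [tʰ].
Occurrence 2 (position 3): no conditioning environment matches → elsewhere allophone [t].
Occurrence 3 (position 6): between two vowels → [d].
Occurrence 4 (position 10): word-finally → [t̚].

[tʰ], [t], [d], [t̚]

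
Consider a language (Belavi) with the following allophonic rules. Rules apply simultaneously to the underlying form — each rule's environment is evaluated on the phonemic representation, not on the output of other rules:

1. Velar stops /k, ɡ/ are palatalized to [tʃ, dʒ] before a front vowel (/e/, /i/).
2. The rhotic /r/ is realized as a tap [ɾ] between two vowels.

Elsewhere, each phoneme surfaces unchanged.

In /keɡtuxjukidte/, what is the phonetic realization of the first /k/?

/k/ — word-initial, before a front vowel — surfaces as [tʃ] (rule 1).

[tʃ]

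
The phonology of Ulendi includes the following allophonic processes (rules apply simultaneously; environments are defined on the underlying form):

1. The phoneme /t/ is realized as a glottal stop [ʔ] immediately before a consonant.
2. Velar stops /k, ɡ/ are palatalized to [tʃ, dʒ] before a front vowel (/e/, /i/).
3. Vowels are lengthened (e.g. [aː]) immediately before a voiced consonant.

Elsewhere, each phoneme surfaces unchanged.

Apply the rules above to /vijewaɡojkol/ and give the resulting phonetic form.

[viːjeːwaːɡoːjkoːl]

/v/ — not in any rule's target class → [v].
Rule 3 applies to /i/ (between /v/ and /j/: before a voiced consonant) → [iː].
/j/ — not in any rule's target class → [j].
/e/ — between /j/ and /w/, before a voiced consonant — surfaces as [eː] (rule 3).
/w/ stays [w].
/a/ meets the environment for rule 3 (before a voiced consonant) → [aː].
/ɡ/ (between /a/ and /o/) fails the environment for rule 2, so it stays [ɡ].
/o/ (between /ɡ/ and /j/): before a voiced consonant, so rule 3 applies → [oː].
/j/ — not in any rule's target class → [j].
/k/ (between /j/ and /o/) fails the environment for rule 2, so it stays [k].
Rule 3 applies to /o/ (between /k/ and /l/: before a voiced consonant) → [oː].
/l/ (word-final): no rule targets it → [l].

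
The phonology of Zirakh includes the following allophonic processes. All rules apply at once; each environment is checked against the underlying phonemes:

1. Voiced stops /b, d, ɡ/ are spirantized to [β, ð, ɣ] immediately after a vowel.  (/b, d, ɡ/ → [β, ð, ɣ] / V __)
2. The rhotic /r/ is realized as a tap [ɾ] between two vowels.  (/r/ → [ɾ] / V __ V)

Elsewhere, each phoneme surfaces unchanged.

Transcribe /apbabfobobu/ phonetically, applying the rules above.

/a/ — not in any rule's target class → [a].
/p/ (between /a/ and /b/) is unaffected → [p].
/b/ (between /p/ and /a/) is in the target of rule 1 but the environment (immediately after a vowel) is not met → [b].
/a/ (between /b/ and /b/) is unaffected → [a].
/b/ meets the environment for rule 1 (immediately after a vowel) → [β].
/f/ stays [f].
/o/ stays [o].
/b/ (between /o/ and /o/) occurs immediately after a vowel → [β] by rule 1.
/o/ (between /b/ and /b/) is unaffected → [o].
/b/ (between /o/ and /u/) occurs immediately after a vowel → [β] by rule 1.
/u/ (word-final) is unaffected → [u].

[apbaβfoβoβu]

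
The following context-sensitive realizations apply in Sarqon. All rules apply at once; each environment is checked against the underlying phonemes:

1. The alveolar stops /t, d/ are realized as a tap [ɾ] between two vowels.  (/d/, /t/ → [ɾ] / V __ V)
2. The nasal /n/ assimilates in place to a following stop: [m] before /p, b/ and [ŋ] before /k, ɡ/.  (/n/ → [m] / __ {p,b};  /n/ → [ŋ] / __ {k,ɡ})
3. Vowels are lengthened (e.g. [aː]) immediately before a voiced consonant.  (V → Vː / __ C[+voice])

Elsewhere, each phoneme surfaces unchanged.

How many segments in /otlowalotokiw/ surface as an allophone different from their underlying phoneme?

Segments that undergo a rule: /o/ → [oː] (rule 3); /a/ → [aː] (rule 3); /t/ → [ɾ] (rule 1); /i/ → [iː] (rule 3).
All other segments surface unchanged.

4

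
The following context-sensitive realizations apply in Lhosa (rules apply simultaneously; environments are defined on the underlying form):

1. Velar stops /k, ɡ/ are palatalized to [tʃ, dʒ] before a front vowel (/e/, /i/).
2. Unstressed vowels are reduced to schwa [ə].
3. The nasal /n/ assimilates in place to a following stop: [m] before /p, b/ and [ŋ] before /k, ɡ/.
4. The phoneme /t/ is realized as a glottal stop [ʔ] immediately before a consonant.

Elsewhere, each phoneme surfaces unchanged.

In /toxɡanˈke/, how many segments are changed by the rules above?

Segments that undergo a rule: /o/ → [ə] (rule 2); /a/ → [ə] (rule 2); /n/ → [ŋ] (rule 3); /k/ → [tʃ] (rule 1).
All other segments surface unchanged.

4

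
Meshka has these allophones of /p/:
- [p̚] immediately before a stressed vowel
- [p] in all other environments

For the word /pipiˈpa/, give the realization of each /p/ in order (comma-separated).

[p], [p], [p̚]

Occurrence 1 (position 1): no conditioning environment matches → elsewhere allophone [p].
Occurrence 2 (position 3): no conditioning environment matches → elsewhere allophone [p].
Occurrence 3 (position 5): immediately before a stressed vowel → [p̚].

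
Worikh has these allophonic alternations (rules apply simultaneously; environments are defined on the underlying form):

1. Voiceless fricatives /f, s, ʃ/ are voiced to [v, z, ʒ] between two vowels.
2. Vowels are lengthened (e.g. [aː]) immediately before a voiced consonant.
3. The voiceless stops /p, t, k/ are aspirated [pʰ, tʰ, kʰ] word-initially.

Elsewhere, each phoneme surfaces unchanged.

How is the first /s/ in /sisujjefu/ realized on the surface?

[s]

/s/ (word-initial) fails the environment for rule 1, so it stays [s].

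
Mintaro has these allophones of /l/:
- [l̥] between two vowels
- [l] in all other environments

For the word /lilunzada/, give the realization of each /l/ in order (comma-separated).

Occurrence 1 (position 1): no conditioning environment matches → elsewhere allophone [l].
Occurrence 2 (position 3): between two vowels → [l̥].

[l], [l̥]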